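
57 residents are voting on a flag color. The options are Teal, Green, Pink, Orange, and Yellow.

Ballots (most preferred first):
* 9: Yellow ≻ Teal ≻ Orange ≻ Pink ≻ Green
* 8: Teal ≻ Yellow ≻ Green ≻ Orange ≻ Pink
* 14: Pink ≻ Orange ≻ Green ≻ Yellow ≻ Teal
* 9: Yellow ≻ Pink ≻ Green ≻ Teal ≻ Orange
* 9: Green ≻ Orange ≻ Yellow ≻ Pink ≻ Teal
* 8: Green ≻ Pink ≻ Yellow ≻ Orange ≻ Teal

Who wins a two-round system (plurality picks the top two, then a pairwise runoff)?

Green

Round 1 first-place votes: Teal 8, Green 17, Pink 14, Orange 0, Yellow 18. Yellow and Green advance.
Runoff: Yellow is ranked above Green on 26 ballots, Green above Yellow on 31.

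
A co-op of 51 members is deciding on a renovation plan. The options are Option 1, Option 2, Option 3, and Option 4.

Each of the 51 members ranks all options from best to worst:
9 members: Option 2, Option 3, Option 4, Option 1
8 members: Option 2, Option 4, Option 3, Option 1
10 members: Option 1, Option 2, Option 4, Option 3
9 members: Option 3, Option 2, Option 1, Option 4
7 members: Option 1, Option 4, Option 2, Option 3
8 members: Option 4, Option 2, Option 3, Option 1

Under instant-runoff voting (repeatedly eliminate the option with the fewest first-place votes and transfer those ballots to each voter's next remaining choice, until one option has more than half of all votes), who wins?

Option 2

Round 1: Option 1 17, Option 2 17, Option 3 9, Option 4 8. Option 4 eliminated.
Round 2: Option 1 17, Option 2 25, Option 3 9. Option 3 eliminated.
Round 3: Option 1 17, Option 2 34. Option 2 has a majority (≥26).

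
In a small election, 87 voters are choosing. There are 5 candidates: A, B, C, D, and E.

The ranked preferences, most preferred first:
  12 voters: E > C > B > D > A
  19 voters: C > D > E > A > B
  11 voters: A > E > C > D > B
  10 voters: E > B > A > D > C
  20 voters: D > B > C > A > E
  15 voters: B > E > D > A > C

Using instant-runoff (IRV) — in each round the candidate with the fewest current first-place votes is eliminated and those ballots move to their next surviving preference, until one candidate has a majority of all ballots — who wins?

Round 1: A 11, B 15, C 19, D 20, E 22. A eliminated.
Round 2: B 15, C 19, D 20, E 33. B eliminated.
Round 3: C 19, D 20, E 48. E has a majority (≥44).

E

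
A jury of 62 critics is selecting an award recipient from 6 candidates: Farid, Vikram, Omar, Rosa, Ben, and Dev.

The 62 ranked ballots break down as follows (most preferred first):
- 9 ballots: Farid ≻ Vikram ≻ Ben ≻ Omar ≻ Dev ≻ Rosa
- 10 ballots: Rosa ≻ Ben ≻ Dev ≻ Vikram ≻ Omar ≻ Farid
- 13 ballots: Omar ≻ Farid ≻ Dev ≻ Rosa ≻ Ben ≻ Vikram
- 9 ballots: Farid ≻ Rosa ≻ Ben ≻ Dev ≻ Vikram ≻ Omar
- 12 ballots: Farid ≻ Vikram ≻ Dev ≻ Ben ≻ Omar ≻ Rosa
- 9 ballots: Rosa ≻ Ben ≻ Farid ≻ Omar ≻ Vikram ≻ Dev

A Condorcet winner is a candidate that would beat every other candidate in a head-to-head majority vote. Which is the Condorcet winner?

Farid

Farid vs Vikram: 52–10
Farid vs Omar: 39–23
Farid vs Rosa: 43–19
Farid vs Ben: 43–19
Farid vs Dev: 52–10
Farid beats every other candidate.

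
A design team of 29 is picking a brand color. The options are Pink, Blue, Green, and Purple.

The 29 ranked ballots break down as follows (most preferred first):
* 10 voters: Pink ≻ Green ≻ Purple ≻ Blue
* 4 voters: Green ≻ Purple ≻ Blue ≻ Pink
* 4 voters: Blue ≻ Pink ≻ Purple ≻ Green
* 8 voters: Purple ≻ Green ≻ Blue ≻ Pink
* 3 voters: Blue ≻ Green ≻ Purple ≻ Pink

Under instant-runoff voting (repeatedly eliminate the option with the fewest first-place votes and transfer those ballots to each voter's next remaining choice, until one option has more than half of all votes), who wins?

Purple

Round 1: Pink 10, Blue 7, Green 4, Purple 8. Green eliminated.
Round 2: Pink 10, Blue 7, Purple 12. Blue eliminated.
Round 3: Pink 14, Purple 15. Purple has a majority (≥15).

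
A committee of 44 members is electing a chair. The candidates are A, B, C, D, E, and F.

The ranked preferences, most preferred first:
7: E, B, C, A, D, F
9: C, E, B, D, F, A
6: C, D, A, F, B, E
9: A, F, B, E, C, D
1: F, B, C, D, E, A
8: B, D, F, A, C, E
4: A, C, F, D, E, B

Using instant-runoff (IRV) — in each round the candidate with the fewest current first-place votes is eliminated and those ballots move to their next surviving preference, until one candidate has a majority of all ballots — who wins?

B

Round 1: A 13, B 8, C 15, D 0, E 7, F 1. D eliminated.
Round 2: A 13, B 8, C 15, E 7, F 1. F eliminated.
Round 3: A 13, B 9, C 15, E 7. E eliminated.
Round 4: A 13, B 16, C 15. A eliminated.
Round 5: B 25, C 19. B has a majority (≥23).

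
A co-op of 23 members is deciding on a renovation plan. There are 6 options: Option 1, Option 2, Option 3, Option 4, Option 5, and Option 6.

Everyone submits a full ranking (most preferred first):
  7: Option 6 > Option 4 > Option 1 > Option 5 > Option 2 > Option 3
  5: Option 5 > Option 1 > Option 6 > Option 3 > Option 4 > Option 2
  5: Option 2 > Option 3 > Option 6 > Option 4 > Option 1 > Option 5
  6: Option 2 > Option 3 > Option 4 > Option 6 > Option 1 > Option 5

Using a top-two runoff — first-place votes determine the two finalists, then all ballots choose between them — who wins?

Round 1 first-place votes: Option 1 0, Option 2 11, Option 3 0, Option 4 0, Option 5 5, Option 6 7. Option 2 and Option 6 advance.
Runoff: Option 2 is ranked above Option 6 on 11 ballots, Option 6 above Option 2 on 12.

Option 6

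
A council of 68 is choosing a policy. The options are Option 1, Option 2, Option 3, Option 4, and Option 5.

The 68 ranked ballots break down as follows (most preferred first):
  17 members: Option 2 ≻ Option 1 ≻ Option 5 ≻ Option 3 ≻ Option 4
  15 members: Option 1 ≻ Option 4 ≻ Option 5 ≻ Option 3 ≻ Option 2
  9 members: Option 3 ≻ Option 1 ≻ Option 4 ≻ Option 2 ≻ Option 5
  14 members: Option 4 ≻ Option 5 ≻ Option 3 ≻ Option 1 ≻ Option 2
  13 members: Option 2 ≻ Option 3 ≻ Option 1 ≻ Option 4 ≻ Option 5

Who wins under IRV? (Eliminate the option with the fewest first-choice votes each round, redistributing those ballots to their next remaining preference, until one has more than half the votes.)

Option 1

Round 1: Option 1 15, Option 2 30, Option 3 9, Option 4 14, Option 5 0. Option 5 eliminated.
Round 2: Option 1 15, Option 2 30, Option 3 9, Option 4 14. Option 3 eliminated.
Round 3: Option 1 24, Option 2 30, Option 4 14. Option 4 eliminated.
Round 4: Option 1 38, Option 2 30. Option 1 has a majority (≥35).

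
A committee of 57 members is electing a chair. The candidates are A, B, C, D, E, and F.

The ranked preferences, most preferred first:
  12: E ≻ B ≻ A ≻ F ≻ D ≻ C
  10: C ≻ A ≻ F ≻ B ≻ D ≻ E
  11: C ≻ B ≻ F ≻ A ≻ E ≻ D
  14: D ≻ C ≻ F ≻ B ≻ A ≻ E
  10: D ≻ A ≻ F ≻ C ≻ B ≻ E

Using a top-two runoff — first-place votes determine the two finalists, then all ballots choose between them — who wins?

D

Round 1 first-place votes: A 0, B 0, C 21, D 24, E 12, F 0. D and C advance.
Runoff: D is ranked above C on 36 ballots, C above D on 21.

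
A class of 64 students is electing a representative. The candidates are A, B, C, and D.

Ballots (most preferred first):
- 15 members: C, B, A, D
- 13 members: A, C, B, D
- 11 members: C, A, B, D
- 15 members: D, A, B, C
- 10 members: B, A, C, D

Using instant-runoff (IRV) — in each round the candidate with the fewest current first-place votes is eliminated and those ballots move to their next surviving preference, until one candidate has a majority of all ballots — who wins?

A

Round 1: A 13, B 10, C 26, D 15. B eliminated.
Round 2: A 23, C 26, D 15. D eliminated.
Round 3: A 38, C 26. A has a majority (≥33).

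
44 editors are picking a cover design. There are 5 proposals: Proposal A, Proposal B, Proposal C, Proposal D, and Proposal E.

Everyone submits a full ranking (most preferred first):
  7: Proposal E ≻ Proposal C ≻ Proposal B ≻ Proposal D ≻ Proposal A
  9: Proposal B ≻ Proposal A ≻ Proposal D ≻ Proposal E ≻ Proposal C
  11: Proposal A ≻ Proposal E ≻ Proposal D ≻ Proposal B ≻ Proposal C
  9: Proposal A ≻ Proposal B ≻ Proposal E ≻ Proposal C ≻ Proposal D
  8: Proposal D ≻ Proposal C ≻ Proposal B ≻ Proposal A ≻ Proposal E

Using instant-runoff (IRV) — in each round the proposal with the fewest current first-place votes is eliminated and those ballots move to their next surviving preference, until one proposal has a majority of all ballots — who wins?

Round 1: Proposal A 20, Proposal B 9, Proposal C 0, Proposal D 8, Proposal E 7. Proposal C eliminated.
Round 2: Proposal A 20, Proposal B 9, Proposal D 8, Proposal E 7. Proposal E eliminated.
Round 3: Proposal A 20, Proposal B 16, Proposal D 8. Proposal D eliminated.
Round 4: Proposal A 20, Proposal B 24. Proposal B has a majority (≥23).

Proposal B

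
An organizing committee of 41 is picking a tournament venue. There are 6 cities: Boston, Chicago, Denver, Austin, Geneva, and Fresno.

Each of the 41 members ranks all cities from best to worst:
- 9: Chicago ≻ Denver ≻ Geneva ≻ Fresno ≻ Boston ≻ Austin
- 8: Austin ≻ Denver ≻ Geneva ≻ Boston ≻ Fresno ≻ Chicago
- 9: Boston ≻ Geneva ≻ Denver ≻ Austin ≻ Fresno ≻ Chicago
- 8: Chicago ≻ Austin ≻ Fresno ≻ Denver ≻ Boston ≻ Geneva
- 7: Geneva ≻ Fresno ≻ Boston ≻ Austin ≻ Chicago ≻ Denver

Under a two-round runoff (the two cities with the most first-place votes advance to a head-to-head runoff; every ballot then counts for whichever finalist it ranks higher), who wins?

Boston

Round 1 first-place votes: Boston 9, Chicago 17, Denver 0, Austin 8, Geneva 7, Fresno 0. Chicago and Boston advance.
Runoff: Chicago is ranked above Boston on 17 ballots, Boston above Chicago on 24.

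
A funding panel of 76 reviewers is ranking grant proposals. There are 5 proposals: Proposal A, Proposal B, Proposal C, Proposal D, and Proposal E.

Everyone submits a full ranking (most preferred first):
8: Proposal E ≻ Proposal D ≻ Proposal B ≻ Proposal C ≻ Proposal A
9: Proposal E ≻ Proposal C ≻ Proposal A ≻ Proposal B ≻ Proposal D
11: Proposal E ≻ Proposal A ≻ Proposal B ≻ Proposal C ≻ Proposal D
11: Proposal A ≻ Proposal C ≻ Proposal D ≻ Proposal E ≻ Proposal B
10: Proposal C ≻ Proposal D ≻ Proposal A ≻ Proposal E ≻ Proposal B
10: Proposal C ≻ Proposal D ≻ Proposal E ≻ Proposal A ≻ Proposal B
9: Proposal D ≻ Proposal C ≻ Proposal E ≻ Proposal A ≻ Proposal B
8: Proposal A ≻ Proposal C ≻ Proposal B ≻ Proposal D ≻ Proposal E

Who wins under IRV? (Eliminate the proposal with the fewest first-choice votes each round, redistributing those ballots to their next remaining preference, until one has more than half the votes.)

Round 1: Proposal A 19, Proposal B 0, Proposal C 20, Proposal D 9, Proposal E 28. Proposal B eliminated.
Round 2: Proposal A 19, Proposal C 20, Proposal D 9, Proposal E 28. Proposal D eliminated.
Round 3: Proposal A 19, Proposal C 29, Proposal E 28. Proposal A eliminated.
Round 4: Proposal C 48, Proposal E 28. Proposal C has a majority (≥39).

Proposal C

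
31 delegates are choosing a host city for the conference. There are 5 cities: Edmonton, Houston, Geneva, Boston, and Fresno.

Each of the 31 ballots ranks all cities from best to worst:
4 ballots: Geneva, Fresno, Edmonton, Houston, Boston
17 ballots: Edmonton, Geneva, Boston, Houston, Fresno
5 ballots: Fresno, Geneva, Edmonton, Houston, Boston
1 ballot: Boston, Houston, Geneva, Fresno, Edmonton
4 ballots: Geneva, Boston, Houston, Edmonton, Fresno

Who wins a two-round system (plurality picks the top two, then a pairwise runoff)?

Round 1 first-place votes: Edmonton 17, Houston 0, Geneva 8, Boston 1, Fresno 5. Edmonton and Geneva advance.
Runoff: Edmonton is ranked above Geneva on 17 ballots, Geneva above Edmonton on 14.

Edmonton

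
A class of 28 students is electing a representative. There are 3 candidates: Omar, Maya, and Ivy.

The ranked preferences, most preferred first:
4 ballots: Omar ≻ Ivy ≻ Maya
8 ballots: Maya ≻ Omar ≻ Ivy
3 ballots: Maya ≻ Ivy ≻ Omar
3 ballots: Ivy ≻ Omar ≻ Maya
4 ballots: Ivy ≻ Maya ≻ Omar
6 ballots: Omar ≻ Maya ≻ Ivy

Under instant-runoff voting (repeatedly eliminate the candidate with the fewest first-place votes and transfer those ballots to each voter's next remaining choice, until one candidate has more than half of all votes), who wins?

Round 1: Omar 10, Maya 11, Ivy 7. Ivy eliminated.
Round 2: Omar 13, Maya 15. Maya has a majority (≥15).

Maya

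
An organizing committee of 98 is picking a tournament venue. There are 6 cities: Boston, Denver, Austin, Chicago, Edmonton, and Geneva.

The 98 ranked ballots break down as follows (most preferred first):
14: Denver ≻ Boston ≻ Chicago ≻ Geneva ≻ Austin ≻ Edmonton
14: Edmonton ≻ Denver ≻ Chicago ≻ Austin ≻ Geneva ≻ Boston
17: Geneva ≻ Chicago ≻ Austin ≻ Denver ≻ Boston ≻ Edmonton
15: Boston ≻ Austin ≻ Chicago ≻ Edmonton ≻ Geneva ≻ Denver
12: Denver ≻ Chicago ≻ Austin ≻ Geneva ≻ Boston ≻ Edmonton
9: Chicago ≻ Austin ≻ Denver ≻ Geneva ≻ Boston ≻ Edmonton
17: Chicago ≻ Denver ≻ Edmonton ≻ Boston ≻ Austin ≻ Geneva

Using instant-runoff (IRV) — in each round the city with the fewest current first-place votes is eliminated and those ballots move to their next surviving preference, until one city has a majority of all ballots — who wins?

Chicago

Round 1: Boston 15, Denver 26, Austin 0, Chicago 26, Edmonton 14, Geneva 17. Austin eliminated.
Round 2: Boston 15, Denver 26, Chicago 26, Edmonton 14, Geneva 17. Edmonton eliminated.
Round 3: Boston 15, Denver 40, Chicago 26, Geneva 17. Boston eliminated.
Round 4: Denver 40, Chicago 41, Geneva 17. Geneva eliminated.
Round 5: Denver 40, Chicago 58. Chicago has a majority (≥50).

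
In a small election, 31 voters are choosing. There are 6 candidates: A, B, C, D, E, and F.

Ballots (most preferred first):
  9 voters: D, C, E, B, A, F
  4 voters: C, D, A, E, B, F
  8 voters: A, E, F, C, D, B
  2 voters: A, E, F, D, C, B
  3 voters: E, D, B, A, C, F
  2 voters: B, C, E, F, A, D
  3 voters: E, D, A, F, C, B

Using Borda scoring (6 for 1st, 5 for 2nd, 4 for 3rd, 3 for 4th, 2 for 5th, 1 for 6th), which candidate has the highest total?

E

A: 9×2 + 4×4 + 8×6 + 2×6 + 3×3 + 2×2 + 3×4 = 119
B: 9×3 + 4×2 + 8×1 + 2×1 + 3×4 + 2×6 + 3×1 = 72
C: 9×5 + 4×6 + 8×3 + 2×2 + 3×2 + 2×5 + 3×2 = 119
D: 9×6 + 4×5 + 8×2 + 2×3 + 3×5 + 2×1 + 3×5 = 128
E: 9×4 + 4×3 + 8×5 + 2×5 + 3×6 + 2×4 + 3×6 = 142
F: 9×1 + 4×1 + 8×4 + 2×4 + 3×1 + 2×3 + 3×3 = 71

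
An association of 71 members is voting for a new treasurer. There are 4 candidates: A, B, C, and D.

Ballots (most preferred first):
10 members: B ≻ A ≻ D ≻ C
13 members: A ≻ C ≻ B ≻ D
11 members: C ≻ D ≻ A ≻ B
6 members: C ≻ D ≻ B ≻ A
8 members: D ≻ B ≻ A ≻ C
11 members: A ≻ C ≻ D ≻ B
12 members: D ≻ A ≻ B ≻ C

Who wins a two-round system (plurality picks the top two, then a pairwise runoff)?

Round 1 first-place votes: A 24, B 10, C 17, D 20. A and D advance.
Runoff: A is ranked above D on 34 ballots, D above A on 37.

D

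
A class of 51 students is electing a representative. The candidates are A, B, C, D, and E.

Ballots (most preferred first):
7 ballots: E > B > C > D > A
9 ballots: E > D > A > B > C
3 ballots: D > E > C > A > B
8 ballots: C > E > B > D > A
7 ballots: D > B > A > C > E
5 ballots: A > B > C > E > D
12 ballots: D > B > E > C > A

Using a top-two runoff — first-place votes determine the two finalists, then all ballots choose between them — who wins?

E

Round 1 first-place votes: A 5, B 0, C 8, D 22, E 16. D and E advance.
Runoff: D is ranked above E on 22 ballots, E above D on 29.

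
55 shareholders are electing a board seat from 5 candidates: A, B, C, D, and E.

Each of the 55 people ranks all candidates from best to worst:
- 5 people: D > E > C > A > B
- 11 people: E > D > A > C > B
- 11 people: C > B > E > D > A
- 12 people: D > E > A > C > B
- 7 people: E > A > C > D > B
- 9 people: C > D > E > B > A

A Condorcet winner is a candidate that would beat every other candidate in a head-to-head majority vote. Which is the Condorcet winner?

E vs A: 55–0
E vs B: 44–11
E vs C: 35–20
E vs D: 29–26
E beats every other candidate.

E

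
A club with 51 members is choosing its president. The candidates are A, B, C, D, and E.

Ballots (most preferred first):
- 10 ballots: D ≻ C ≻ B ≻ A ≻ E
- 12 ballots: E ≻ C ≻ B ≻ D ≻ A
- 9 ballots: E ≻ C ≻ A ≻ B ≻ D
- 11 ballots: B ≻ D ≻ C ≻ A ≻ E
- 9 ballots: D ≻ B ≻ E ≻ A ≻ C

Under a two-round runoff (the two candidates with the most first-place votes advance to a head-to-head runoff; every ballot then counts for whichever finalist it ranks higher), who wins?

Round 1 first-place votes: A 0, B 11, C 0, D 19, E 21. E and D advance.
Runoff: E is ranked above D on 21 ballots, D above E on 30.

D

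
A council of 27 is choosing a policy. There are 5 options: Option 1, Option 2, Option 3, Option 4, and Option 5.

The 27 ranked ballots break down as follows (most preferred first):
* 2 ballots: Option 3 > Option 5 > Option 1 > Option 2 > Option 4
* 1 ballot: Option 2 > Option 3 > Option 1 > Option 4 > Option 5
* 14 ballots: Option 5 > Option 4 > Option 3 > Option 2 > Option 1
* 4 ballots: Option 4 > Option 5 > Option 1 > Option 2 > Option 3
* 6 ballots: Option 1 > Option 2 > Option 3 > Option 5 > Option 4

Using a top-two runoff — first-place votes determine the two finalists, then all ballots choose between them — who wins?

Round 1 first-place votes: Option 1 6, Option 2 1, Option 3 2, Option 4 4, Option 5 14. Option 5 and Option 1 advance.
Runoff: Option 5 is ranked above Option 1 on 20 ballots, Option 1 above Option 5 on 7.

Option 5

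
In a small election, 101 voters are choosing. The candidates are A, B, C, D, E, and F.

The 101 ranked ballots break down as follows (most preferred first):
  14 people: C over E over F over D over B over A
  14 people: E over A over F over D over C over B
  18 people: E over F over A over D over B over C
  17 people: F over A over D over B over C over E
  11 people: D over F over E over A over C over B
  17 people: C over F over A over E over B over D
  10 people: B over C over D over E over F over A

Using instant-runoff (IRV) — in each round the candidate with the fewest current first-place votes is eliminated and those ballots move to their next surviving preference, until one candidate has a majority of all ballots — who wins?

C

Round 1: A 0, B 10, C 31, D 11, E 32, F 17. A eliminated.
Round 2: B 10, C 31, D 11, E 32, F 17. B eliminated.
Round 3: C 41, D 11, E 32, F 17. D eliminated.
Round 4: C 41, E 32, F 28. F eliminated.
Round 5: C 58, E 43. C has a majority (≥51).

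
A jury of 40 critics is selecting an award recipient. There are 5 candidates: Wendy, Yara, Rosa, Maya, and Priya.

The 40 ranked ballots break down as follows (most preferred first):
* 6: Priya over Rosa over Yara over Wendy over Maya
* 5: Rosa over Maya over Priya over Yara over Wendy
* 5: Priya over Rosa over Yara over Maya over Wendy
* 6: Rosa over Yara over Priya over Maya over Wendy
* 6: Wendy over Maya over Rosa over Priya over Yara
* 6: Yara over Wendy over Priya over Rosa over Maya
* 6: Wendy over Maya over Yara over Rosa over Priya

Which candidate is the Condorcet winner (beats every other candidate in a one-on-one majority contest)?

Rosa

Rosa vs Wendy: 22–18
Rosa vs Yara: 28–12
Rosa vs Maya: 28–12
Rosa vs Priya: 23–17
Rosa beats every other candidate.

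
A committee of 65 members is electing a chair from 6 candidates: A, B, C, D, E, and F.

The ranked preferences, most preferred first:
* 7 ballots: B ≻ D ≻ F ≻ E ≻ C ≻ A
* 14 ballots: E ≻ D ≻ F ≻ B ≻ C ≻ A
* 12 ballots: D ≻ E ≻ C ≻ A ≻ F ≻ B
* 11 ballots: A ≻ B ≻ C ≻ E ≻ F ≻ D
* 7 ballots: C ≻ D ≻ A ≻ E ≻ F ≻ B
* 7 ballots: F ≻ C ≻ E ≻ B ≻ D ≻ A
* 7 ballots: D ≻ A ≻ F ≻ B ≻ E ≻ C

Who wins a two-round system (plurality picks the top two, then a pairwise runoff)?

D

Round 1 first-place votes: A 11, B 7, C 7, D 19, E 14, F 7. D and E advance.
Runoff: D is ranked above E on 33 ballots, E above D on 32.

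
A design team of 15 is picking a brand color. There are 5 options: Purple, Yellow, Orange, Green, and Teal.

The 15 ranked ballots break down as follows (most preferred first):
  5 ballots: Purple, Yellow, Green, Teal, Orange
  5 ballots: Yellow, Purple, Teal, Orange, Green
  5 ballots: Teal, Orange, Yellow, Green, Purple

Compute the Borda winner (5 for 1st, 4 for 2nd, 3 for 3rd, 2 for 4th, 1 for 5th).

Purple: 5×5 + 5×4 + 5×1 = 50
Yellow: 5×4 + 5×5 + 5×3 = 60
Orange: 5×1 + 5×2 + 5×4 = 35
Green: 5×3 + 5×1 + 5×2 = 30
Teal: 5×2 + 5×3 + 5×5 = 50

Yellow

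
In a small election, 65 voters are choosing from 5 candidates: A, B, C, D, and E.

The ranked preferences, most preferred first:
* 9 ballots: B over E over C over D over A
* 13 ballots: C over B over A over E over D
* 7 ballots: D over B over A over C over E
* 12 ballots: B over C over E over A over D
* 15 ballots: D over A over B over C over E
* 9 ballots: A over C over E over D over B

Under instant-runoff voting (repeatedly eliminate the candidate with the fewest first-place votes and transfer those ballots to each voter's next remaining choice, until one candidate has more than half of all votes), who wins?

Round 1: A 9, B 21, C 13, D 22, E 0. E eliminated.
Round 2: A 9, B 21, C 13, D 22. A eliminated.
Round 3: B 21, C 22, D 22. B eliminated.
Round 4: C 43, D 22. C has a majority (≥33).

C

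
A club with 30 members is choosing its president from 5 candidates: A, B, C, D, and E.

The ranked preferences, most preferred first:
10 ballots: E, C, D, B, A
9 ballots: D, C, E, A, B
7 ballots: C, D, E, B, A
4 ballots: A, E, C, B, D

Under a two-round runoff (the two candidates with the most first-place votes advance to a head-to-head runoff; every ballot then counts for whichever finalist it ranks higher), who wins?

Round 1 first-place votes: A 4, B 0, C 7, D 9, E 10. E and D advance.
Runoff: E is ranked above D on 14 ballots, D above E on 16.

D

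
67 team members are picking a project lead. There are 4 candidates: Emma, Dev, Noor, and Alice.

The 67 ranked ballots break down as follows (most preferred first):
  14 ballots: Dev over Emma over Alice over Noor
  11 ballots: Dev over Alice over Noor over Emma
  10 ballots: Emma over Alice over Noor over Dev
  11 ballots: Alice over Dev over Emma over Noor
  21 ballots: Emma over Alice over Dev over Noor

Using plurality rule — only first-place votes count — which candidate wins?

Emma

First-place votes: Emma 31, Dev 25, Noor 0, Alice 11.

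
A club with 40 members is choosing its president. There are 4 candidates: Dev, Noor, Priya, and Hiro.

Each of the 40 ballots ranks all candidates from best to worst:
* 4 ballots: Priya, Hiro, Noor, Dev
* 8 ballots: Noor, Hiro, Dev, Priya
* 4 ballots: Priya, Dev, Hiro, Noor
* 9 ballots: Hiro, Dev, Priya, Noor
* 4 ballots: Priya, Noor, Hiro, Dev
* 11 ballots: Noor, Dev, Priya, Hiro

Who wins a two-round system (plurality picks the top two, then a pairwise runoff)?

Round 1 first-place votes: Dev 0, Noor 19, Priya 12, Hiro 9. Noor and Priya advance.
Runoff: Noor is ranked above Priya on 19 ballots, Priya above Noor on 21.

Priya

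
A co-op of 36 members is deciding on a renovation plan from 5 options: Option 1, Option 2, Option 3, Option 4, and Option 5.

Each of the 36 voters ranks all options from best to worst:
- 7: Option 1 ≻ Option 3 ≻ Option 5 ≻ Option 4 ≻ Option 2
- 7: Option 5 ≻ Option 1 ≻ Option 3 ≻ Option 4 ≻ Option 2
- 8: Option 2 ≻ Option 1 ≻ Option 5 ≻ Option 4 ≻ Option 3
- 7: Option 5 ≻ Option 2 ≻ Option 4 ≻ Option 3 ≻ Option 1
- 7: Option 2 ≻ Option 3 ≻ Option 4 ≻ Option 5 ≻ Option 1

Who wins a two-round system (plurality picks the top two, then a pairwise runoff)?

Option 5

Round 1 first-place votes: Option 1 7, Option 2 15, Option 3 0, Option 4 0, Option 5 14. Option 2 and Option 5 advance.
Runoff: Option 2 is ranked above Option 5 on 15 ballots, Option 5 above Option 2 on 21.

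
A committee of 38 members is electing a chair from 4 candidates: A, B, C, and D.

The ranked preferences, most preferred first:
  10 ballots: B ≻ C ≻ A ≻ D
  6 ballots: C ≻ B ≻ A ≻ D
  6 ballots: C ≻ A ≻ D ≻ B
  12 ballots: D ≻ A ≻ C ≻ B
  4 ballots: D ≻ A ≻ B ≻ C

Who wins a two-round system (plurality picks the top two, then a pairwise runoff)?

C

Round 1 first-place votes: A 0, B 10, C 12, D 16. D and C advance.
Runoff: D is ranked above C on 16 ballots, C above D on 22.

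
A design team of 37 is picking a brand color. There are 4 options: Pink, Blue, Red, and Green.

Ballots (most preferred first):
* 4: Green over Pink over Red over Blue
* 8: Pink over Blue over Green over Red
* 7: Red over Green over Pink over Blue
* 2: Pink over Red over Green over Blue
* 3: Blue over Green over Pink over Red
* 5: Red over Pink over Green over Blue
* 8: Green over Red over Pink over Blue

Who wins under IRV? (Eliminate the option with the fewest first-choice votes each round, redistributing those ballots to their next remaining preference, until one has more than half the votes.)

Round 1: Pink 10, Blue 3, Red 12, Green 12. Blue eliminated.
Round 2: Pink 10, Red 12, Green 15. Pink eliminated.
Round 3: Red 14, Green 23. Green has a majority (≥19).

Green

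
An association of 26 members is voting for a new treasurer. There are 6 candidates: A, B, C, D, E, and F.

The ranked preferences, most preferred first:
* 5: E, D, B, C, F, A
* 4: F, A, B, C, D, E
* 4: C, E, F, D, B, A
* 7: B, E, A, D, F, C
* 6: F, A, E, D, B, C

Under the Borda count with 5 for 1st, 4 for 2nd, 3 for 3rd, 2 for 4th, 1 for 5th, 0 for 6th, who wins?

E

A: 5×0 + 4×4 + 4×0 + 7×3 + 6×4 = 61
B: 5×3 + 4×3 + 4×1 + 7×5 + 6×1 = 72
C: 5×2 + 4×2 + 4×5 + 7×0 + 6×0 = 38
D: 5×4 + 4×1 + 4×2 + 7×2 + 6×2 = 58
E: 5×5 + 4×0 + 4×4 + 7×4 + 6×3 = 87
F: 5×1 + 4×5 + 4×3 + 7×1 + 6×5 = 74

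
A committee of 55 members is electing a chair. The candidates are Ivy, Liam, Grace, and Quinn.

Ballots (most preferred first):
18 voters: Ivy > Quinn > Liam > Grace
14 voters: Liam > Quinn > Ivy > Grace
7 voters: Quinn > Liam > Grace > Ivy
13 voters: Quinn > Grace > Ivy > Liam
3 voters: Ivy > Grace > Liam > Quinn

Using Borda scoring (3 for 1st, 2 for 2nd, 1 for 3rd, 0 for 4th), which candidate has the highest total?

Ivy: 18×3 + 14×1 + 7×0 + 13×1 + 3×3 = 90
Liam: 18×1 + 14×3 + 7×2 + 13×0 + 3×1 = 77
Grace: 18×0 + 14×0 + 7×1 + 13×2 + 3×2 = 39
Quinn: 18×2 + 14×2 + 7×3 + 13×3 + 3×0 = 124

Quinn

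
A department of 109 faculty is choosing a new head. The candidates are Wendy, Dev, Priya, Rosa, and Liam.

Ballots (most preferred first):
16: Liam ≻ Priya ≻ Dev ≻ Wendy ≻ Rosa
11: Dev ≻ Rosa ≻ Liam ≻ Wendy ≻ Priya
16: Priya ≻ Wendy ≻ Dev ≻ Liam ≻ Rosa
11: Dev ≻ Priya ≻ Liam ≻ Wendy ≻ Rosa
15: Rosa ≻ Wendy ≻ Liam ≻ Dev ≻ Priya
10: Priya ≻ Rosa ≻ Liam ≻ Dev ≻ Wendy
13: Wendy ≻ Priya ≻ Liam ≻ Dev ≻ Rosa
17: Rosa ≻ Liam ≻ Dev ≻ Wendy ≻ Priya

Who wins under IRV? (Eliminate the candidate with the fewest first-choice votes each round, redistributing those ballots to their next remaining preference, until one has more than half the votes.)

Priya

Round 1: Wendy 13, Dev 22, Priya 26, Rosa 32, Liam 16. Wendy eliminated.
Round 2: Dev 22, Priya 39, Rosa 32, Liam 16. Liam eliminated.
Round 3: Dev 22, Priya 55, Rosa 32. Priya has a majority (≥55).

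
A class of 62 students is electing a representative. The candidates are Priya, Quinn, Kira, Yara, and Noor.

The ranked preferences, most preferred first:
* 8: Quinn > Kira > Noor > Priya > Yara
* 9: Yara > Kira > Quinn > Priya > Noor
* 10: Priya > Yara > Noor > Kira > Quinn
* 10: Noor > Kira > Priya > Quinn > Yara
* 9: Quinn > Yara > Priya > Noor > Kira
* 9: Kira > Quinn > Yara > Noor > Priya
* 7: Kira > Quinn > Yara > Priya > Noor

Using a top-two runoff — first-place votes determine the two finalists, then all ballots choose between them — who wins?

Kira

Round 1 first-place votes: Priya 10, Quinn 17, Kira 16, Yara 9, Noor 10. Quinn and Kira advance.
Runoff: Quinn is ranked above Kira on 17 ballots, Kira above Quinn on 45.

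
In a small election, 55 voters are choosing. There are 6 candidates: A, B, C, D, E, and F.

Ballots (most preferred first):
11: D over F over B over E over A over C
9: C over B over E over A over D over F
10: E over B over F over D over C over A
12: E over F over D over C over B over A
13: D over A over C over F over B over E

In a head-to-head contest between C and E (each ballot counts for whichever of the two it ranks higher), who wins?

E

C is ranked above E on 22 ballots; E above C on 33.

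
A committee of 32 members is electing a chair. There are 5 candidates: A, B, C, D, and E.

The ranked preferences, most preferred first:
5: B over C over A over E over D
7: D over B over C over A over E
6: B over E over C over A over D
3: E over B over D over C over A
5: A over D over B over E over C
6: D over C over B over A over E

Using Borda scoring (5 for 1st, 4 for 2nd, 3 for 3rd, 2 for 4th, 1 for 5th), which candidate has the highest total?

A: 5×3 + 7×2 + 6×2 + 3×1 + 5×5 + 6×2 = 81
B: 5×5 + 7×4 + 6×5 + 3×4 + 5×3 + 6×3 = 128
C: 5×4 + 7×3 + 6×3 + 3×2 + 5×1 + 6×4 = 94
D: 5×1 + 7×5 + 6×1 + 3×3 + 5×4 + 6×5 = 105
E: 5×2 + 7×1 + 6×4 + 3×5 + 5×2 + 6×1 = 72

B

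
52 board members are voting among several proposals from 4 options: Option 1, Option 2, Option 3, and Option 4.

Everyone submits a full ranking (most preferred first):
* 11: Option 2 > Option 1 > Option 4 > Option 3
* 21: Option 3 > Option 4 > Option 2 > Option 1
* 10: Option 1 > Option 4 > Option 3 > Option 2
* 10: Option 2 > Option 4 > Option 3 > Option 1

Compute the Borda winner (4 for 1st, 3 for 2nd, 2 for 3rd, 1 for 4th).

Option 1: 11×3 + 21×1 + 10×4 + 10×1 = 104
Option 2: 11×4 + 21×2 + 10×1 + 10×4 = 136
Option 3: 11×1 + 21×4 + 10×2 + 10×2 = 135
Option 4: 11×2 + 21×3 + 10×3 + 10×3 = 145

Option 4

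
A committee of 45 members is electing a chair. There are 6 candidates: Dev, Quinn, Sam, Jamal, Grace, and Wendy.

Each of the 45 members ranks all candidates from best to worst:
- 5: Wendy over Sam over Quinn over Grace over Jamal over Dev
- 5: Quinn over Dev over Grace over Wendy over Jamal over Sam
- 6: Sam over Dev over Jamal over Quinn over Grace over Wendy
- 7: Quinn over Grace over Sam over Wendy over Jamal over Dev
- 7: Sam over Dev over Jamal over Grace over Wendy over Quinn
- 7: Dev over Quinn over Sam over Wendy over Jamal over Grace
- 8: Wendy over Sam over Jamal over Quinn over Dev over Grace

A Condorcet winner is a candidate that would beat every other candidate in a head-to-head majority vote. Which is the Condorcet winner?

Sam vs Dev: 33–12
Sam vs Quinn: 26–19
Sam vs Jamal: 40–5
Sam vs Grace: 33–12
Sam vs Wendy: 27–18
Sam beats every other candidate.

Sam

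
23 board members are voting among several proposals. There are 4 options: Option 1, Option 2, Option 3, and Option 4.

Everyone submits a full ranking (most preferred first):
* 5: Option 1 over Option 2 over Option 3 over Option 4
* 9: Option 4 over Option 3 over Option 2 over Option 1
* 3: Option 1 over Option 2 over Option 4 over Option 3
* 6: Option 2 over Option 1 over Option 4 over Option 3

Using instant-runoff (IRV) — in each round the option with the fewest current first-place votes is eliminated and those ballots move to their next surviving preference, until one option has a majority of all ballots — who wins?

Option 1

Round 1: Option 1 8, Option 2 6, Option 3 0, Option 4 9. Option 3 eliminated.
Round 2: Option 1 8, Option 2 6, Option 4 9. Option 2 eliminated.
Round 3: Option 1 14, Option 4 9. Option 1 has a majority (≥12).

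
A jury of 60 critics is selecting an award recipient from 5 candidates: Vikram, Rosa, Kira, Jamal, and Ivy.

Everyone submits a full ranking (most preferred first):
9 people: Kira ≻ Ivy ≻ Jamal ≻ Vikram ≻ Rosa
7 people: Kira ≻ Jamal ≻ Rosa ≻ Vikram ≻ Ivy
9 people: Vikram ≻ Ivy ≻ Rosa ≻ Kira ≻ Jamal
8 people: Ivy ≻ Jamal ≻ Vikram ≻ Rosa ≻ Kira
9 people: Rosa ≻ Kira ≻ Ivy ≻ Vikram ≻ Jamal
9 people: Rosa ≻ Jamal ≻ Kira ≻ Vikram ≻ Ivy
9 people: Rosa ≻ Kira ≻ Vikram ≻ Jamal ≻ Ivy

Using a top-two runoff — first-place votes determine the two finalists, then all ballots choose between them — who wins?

Round 1 first-place votes: Vikram 9, Rosa 27, Kira 16, Jamal 0, Ivy 8. Rosa and Kira advance.
Runoff: Rosa is ranked above Kira on 44 ballots, Kira above Rosa on 16.

Rosa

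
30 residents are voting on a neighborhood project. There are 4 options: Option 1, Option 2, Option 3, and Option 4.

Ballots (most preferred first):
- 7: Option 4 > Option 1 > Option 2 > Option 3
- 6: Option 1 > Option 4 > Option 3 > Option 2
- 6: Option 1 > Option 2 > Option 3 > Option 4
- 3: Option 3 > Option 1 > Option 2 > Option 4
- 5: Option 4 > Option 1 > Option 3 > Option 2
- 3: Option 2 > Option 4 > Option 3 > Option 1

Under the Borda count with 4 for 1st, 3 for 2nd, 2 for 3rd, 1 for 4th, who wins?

Option 1

Option 1: 7×3 + 6×4 + 6×4 + 3×3 + 5×3 + 3×1 = 96
Option 2: 7×2 + 6×1 + 6×3 + 3×2 + 5×1 + 3×4 = 61
Option 3: 7×1 + 6×2 + 6×2 + 3×4 + 5×2 + 3×2 = 59
Option 4: 7×4 + 6×3 + 6×1 + 3×1 + 5×4 + 3×3 = 84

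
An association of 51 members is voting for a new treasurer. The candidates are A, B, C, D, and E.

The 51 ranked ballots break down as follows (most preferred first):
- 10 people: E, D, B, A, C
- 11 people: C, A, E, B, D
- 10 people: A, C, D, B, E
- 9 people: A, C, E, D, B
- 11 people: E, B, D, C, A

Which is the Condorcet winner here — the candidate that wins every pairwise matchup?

A vs B: 30–21
A vs C: 29–22
A vs D: 30–21
A vs E: 30–21
A beats every other candidate.

A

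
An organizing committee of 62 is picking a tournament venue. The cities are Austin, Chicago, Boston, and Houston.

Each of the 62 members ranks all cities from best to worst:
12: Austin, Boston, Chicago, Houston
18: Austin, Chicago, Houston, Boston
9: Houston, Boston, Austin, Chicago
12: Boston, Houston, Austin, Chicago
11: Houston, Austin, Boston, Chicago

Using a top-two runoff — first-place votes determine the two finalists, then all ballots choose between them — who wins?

Houston

Round 1 first-place votes: Austin 30, Chicago 0, Boston 12, Houston 20. Austin and Houston advance.
Runoff: Austin is ranked above Houston on 30 ballots, Houston above Austin on 32.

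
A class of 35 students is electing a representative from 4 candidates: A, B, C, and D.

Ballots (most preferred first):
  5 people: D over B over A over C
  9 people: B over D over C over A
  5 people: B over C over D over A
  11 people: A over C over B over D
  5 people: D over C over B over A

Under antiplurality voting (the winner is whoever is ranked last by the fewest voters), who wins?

B

Last-place votes: A 19, B 0, C 5, D 11.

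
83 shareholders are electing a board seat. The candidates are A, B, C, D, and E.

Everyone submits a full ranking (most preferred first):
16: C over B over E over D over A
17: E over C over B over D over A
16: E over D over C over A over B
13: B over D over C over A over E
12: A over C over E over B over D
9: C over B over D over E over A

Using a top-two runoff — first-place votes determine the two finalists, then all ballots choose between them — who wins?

Round 1 first-place votes: A 12, B 13, C 25, D 0, E 33. E and C advance.
Runoff: E is ranked above C on 33 ballots, C above E on 50.

C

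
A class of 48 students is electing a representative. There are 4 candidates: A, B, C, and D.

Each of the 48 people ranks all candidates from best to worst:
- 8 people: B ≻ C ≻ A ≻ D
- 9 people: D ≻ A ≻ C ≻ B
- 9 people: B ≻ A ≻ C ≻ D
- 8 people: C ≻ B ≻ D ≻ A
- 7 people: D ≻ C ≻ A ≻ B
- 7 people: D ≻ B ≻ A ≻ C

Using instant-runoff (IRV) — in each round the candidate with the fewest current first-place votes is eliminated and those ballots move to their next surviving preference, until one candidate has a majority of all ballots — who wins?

Round 1: A 0, B 17, C 8, D 23. A eliminated.
Round 2: B 17, C 8, D 23. C eliminated.
Round 3: B 25, D 23. B has a majority (≥25).

B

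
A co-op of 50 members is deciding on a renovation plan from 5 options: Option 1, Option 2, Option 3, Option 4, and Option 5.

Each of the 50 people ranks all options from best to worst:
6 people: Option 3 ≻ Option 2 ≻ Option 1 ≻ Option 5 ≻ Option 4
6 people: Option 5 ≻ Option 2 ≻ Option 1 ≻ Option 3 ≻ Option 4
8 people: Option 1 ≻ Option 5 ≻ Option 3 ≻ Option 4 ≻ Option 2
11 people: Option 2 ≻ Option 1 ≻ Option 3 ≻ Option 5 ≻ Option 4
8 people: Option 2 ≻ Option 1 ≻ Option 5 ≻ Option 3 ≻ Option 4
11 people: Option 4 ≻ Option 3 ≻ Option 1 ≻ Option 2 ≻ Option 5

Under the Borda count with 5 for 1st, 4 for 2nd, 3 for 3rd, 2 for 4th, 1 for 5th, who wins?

Option 1: 6×3 + 6×3 + 8×5 + 11×4 + 8×4 + 11×3 = 185
Option 2: 6×4 + 6×4 + 8×1 + 11×5 + 8×5 + 11×2 = 173
Option 3: 6×5 + 6×2 + 8×3 + 11×3 + 8×2 + 11×4 = 159
Option 4: 6×1 + 6×1 + 8×2 + 11×1 + 8×1 + 11×5 = 102
Option 5: 6×2 + 6×5 + 8×4 + 11×2 + 8×3 + 11×1 = 131

Option 1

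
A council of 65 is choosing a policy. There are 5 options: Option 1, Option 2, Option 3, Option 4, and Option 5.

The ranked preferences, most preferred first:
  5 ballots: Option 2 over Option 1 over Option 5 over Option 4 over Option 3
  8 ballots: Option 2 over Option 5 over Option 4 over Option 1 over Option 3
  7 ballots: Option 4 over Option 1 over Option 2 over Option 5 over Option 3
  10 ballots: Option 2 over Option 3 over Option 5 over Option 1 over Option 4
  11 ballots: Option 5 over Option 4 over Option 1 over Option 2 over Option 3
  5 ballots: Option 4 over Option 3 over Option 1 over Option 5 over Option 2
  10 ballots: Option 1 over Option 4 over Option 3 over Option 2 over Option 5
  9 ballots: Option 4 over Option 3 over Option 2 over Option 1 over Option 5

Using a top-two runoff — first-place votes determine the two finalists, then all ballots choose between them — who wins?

Round 1 first-place votes: Option 1 10, Option 2 23, Option 3 0, Option 4 21, Option 5 11. Option 2 and Option 4 advance.
Runoff: Option 2 is ranked above Option 4 on 23 ballots, Option 4 above Option 2 on 42.

Option 4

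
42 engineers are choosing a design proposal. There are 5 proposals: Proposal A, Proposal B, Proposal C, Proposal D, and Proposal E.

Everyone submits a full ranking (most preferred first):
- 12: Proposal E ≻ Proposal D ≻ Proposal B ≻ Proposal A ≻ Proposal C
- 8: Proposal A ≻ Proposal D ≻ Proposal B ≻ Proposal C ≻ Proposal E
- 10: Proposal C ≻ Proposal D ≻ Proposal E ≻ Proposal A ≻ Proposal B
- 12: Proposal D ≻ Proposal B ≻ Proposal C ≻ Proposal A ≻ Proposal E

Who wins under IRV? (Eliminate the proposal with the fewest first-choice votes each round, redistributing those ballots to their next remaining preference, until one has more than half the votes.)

Round 1: Proposal A 8, Proposal B 0, Proposal C 10, Proposal D 12, Proposal E 12. Proposal B eliminated.
Round 2: Proposal A 8, Proposal C 10, Proposal D 12, Proposal E 12. Proposal A eliminated.
Round 3: Proposal C 10, Proposal D 20, Proposal E 12. Proposal C eliminated.
Round 4: Proposal D 30, Proposal E 12. Proposal D has a majority (≥22).

Proposal D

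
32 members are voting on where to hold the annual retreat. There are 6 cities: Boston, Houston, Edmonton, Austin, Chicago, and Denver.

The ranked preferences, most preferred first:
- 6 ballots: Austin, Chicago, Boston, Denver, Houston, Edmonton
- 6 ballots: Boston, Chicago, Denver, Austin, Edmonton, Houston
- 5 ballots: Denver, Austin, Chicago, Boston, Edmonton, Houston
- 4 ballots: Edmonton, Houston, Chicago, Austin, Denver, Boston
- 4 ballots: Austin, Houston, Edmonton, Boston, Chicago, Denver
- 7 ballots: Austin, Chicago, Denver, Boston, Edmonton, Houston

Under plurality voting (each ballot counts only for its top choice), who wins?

Austin

First-place votes: Boston 6, Houston 0, Edmonton 4, Austin 17, Chicago 0, Denver 5.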